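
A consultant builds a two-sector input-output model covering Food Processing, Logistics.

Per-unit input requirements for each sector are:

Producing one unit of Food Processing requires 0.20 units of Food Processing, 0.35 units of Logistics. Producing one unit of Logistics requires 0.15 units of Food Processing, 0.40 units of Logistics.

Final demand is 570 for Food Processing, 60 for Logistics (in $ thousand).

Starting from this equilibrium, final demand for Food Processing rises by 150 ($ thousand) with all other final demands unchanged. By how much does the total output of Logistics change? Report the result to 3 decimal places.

Δx_L = 122.807

I − A =
  [   0.80    -0.15]
  [  -0.35     0.60]
det(I−A) = (0.80)(0.60) − (-0.15)(-0.35) = 0.4275
adj(I−A) = [[0.60, 0.15], [0.35, 0.80]]
(I − A)⁻¹ = adj(I−A) / det(I−A) ≈
  [   1.4035     0.3509]
  [   0.8187     1.8713]
Δx = (I − A)⁻¹ Δd with Δd having +150 in the Food Processing component and 0 elsewhere.
So Δx_L = L_LF · (+150), where L_LF = adj(I−A)_LF / det(I−A) = 0.35 / 0.4275.
Δx_L = 0.35 × (+150) / 0.4275 = 52.50 / 0.4275 ≈ 122.807.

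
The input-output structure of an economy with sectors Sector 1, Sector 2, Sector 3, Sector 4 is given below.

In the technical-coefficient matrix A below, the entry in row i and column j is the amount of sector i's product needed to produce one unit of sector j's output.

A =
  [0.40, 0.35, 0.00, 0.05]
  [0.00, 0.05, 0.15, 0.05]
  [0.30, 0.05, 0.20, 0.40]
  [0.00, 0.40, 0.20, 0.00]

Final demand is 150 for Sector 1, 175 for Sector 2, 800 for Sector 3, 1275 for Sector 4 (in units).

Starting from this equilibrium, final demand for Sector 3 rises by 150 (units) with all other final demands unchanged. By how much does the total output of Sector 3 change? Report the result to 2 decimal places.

I − A =
  [   0.60    -0.35     0.00    -0.05]
  [   0.00     0.95    -0.15    -0.05]
  [  -0.30    -0.05     0.80    -0.40]
  [   0.00    -0.40    -0.20     1.00]
Compute the cofactors C_ij = (−1)^(i+j)·(3×3 minor ij) of I−A; the adjugate is their transpose:
adj(I−A) = Cᵀ =
  [ 0.636000   0.268500   0.068500   0.072625]
  [ 0.048000   0.429000   0.096000   0.062250]
  [ 0.279000   0.237000   0.558000   0.249000]
  [ 0.075000   0.219000   0.150000   0.435750]
det(I−A) = Σ_j (I−A)_1j·C_1j = (0.60)(0.636000) + (-0.35)(0.048000) + (0.00)(0.279000) + (-0.05)(0.075000) = 0.36105
(I − A)⁻¹ = adj(I−A) / det(I−A) ≈
  [   1.7615     0.7437     0.1897     0.2011]
  [   0.1329     1.1882     0.2659     0.1724]
  [   0.7727     0.6564     1.5455     0.6897]
  [   0.2077     0.6066     0.4155     1.2069]
Δx = (I − A)⁻¹ Δd with Δd having +150 in the Sector 3 component and 0 elsewhere.
So Δx_3 = L_33 · (+150), where L_33 = adj(I−A)_33 / det(I−A) = 0.558000 / 0.36105.
Δx_3 = 0.558000 × (+150) / 0.36105 = 83.70 / 0.36105 ≈ 231.82.

Δx_3 = 231.82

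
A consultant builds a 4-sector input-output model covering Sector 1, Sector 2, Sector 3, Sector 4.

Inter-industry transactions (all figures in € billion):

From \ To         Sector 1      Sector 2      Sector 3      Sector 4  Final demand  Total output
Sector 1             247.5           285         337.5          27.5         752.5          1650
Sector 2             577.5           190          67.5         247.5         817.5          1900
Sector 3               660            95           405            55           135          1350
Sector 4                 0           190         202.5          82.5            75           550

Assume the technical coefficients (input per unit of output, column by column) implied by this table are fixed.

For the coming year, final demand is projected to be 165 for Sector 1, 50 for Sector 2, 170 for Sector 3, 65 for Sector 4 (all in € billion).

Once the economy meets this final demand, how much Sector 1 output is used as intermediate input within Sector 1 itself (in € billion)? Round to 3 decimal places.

z_11 = 64.650

Technical coefficients a_ij = z_ij / X_j:
  a_11 = 247.5/1650 = 0.15, a_21 = 577.5/1650 = 0.35, a_31 = 660/1650 = 0.40, a_41 = 0/1650 = 0.00
  a_12 = 285/1900 = 0.15, a_22 = 190/1900 = 0.10, a_32 = 95/1900 = 0.05, a_42 = 190/1900 = 0.10
  a_13 = 337.5/1350 = 0.25, a_23 = 67.5/1350 = 0.05, a_33 = 405/1350 = 0.30, a_43 = 202.5/1350 = 0.15
  a_14 = 27.5/550 = 0.05, a_24 = 247.5/550 = 0.45, a_34 = 55/550 = 0.10, a_44 = 82.5/550 = 0.15
I − A =
  [   0.85    -0.15    -0.25    -0.05]
  [  -0.35     0.90    -0.05    -0.45]
  [  -0.40    -0.05     0.70    -0.10]
  [   0.00    -0.10    -0.15     0.85]
Compute the cofactors C_ij = (−1)^(i+j)·(3×3 minor ij) of I−A; the adjugate is their transpose:
adj(I−A) = Cᵀ =
  [ 0.484500   0.104000   0.203500   0.107500]
  [ 0.247000   0.405000   0.170500   0.249000]
  [ 0.306375   0.097625   0.565625   0.136250]
  [ 0.083125   0.064875   0.119875   0.399250]
det(I−A) = Σ_j (I−A)_1j·C_1j = (0.85)(0.484500) + (-0.15)(0.247000) + (-0.25)(0.306375) + (-0.05)(0.083125) = 0.294025
(I − A)⁻¹ = adj(I−A) / det(I−A) ≈
  [   1.6478     0.3537     0.6921     0.3656]
  [   0.8401     1.3774     0.5799     0.8469]
  [   1.0420     0.3320     1.9237     0.4634]
  [   0.2827     0.2206     0.4077     1.3579]
First solve x = (I − A)⁻¹ d = adj(I−A)·d / det(I−A); in particular x_1 = (0.484500·165 + 0.104000·50 + 0.203500·170 + 0.107500·65) / 0.294025 = 126.725 / 0.294025 ≈ 431.00077.
Intermediate flow from 1 to 1: z_11 = a_11 · x_1 = 0.15 × 126.725 / 0.294025 = 19.00875 / 0.294025 ≈ 64.650.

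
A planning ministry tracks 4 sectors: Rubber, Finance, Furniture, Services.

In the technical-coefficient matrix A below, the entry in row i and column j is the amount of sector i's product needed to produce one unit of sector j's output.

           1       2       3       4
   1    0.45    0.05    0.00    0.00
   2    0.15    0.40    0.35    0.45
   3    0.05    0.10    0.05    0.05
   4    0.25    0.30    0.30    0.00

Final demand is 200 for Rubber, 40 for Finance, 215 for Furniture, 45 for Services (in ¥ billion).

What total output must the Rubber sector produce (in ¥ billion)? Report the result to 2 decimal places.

x_1 = 430.93

I − A =
  [   0.55    -0.05     0.00     0.00]
  [  -0.15     0.60    -0.35    -0.45]
  [  -0.05    -0.10     0.95    -0.05]
  [  -0.25    -0.30    -0.30     1.00]
Compute the cofactors C_ij = (−1)^(i+j)·(3×3 minor ij) of I−A; the adjugate is their transpose:
adj(I−A) = Cᵀ =
  [ 0.379000   0.046750   0.024250   0.022250]
  [ 0.275750   0.514250   0.266750   0.244750]
  [ 0.059250   0.066375   0.242625   0.042000]
  [ 0.195250   0.185875   0.158875   0.286250]
det(I−A) = Σ_j (I−A)_1j·C_1j = (0.55)(0.379000) + (-0.05)(0.275750) + (0.00)(0.059250) + (0.00)(0.195250) = 0.1946625
(I − A)⁻¹ = adj(I−A) / det(I−A) ≈
  [   1.9470     0.2402     0.1246     0.1143]
  [   1.4166     2.6418     1.3703     1.2573]
  [   0.3044     0.3410     1.2464     0.2158]
  [   1.0030     0.9549     0.8162     1.4705]
x = (I − A)⁻¹ d = adj(I−A)·d / det(I−A), with det(I−A) = 0.1946625:
  x_1 = (0.379000·200 + 0.046750·40 + 0.024250·215 + 0.022250·45) / 0.1946625 = 83.885 / 0.1946625 ≈ 430.93
  x_2 = (0.275750·200 + 0.514250·40 + 0.266750·215 + 0.244750·45) / 0.1946625 = 144.085 / 0.1946625 ≈ 740.18
  x_3 = (0.059250·200 + 0.066375·40 + 0.242625·215 + 0.042000·45) / 0.1946625 = 68.559375 / 0.1946625 ≈ 352.20
  x_4 = (0.195250·200 + 0.185875·40 + 0.158875·215 + 0.286250·45) / 0.1946625 = 93.524375 / 0.1946625 ≈ 480.44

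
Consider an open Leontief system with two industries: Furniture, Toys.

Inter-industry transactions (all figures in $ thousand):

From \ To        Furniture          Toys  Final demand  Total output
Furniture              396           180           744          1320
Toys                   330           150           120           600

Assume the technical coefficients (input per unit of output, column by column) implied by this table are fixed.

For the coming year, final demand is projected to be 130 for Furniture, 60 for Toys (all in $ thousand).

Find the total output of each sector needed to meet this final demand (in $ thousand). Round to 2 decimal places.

x_1 = 256.67, x_2 = 165.56

Technical coefficients a_ij = z_ij / X_j:
  a_11 = 396/1320 = 0.30, a_21 = 330/1320 = 0.25
  a_12 = 180/600 = 0.30, a_22 = 150/600 = 0.25
I − A =
  [   0.70    -0.30]
  [  -0.25     0.75]
det(I−A) = (0.70)(0.75) − (-0.30)(-0.25) = 0.4500
adj(I−A) = [[0.75, 0.30], [0.25, 0.70]]
(I − A)⁻¹ = adj(I−A) / det(I−A) ≈
  [   1.6667     0.6667]
  [   0.5556     1.5556]
x = (I − A)⁻¹ d = adj(I−A)·d / det(I−A), with det(I−A) = 0.4500:
  x_1 = (0.75·130 + 0.30·60) / 0.4500 = 115.50 / 0.4500 ≈ 256.67
  x_2 = (0.25·130 + 0.70·60) / 0.4500 = 74.50 / 0.4500 ≈ 165.56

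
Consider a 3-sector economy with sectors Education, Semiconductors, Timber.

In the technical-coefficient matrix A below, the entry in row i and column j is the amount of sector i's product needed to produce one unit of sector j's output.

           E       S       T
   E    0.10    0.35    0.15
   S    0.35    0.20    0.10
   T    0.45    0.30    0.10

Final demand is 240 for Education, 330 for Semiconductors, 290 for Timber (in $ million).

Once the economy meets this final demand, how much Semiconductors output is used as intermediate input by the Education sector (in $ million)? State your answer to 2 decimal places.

I − A =
  [   0.90    -0.35    -0.15]
  [  -0.35     0.80    -0.10]
  [  -0.45    -0.30     0.90]
Cofactors of I−A, C_ij = (−1)^(i+j)·(minor ij) (rows/columns in the sector order above):
  C_11 = (0.80)(0.90) − (-0.10)(-0.30) = 0.6900
  C_12 = −[(-0.35)(0.90) − (-0.10)(-0.45)] = 0.3600
  C_13 = (-0.35)(-0.30) − (0.80)(-0.45) = 0.4650
  C_21 = −[(-0.35)(0.90) − (-0.15)(-0.30)] = 0.3600
  C_22 = (0.90)(0.90) − (-0.15)(-0.45) = 0.7425
  C_23 = −[(0.90)(-0.30) − (-0.35)(-0.45)] = 0.4275
  C_31 = (-0.35)(-0.10) − (-0.15)(0.80) = 0.1550
  C_32 = −[(0.90)(-0.10) − (-0.15)(-0.35)] = 0.1425
  C_33 = (0.90)(0.80) − (-0.35)(-0.35) = 0.5975
det(I−A) = Σ_j (I−A)_1j·C_1j = (0.90)(0.6900) + (-0.35)(0.3600) + (-0.15)(0.4650) = 0.42525
adj(I−A) = Cᵀ =
  [ 0.6900   0.3600   0.1550]
  [ 0.3600   0.7425   0.1425]
  [ 0.4650   0.4275   0.5975]
(I − A)⁻¹ = adj(I−A) / det(I−A) ≈
  [   1.6226     0.8466     0.3645]
  [   0.8466     1.7460     0.3351]
  [   1.0935     1.0053     1.4051]
First solve x = (I − A)⁻¹ d = adj(I−A)·d / det(I−A); in particular x_E = (0.6900·240 + 0.3600·330 + 0.1550·290) / 0.42525 = 329.35 / 0.42525 ≈ 774.4856.
Intermediate flow from S to E: z_SE = a_SE · x_E = 0.35 × 329.35 / 0.42525 = 115.2725 / 0.42525 ≈ 271.07.

z_SE = 271.07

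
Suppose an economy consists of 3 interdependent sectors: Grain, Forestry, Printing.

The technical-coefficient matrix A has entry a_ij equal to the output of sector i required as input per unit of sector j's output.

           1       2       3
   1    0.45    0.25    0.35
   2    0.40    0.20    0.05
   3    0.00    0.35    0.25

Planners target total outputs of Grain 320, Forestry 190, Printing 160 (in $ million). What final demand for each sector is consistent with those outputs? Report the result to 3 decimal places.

d_1 = 72.500, d_2 = 16.000, d_3 = 53.500

I − A =
  [   0.55    -0.25    -0.35]
  [  -0.40     0.80    -0.05]
  [   0.00    -0.35     0.75]
d = (I − A) x:
  d_1 = (+0.55)·320 + (-0.25)·190 + (-0.35)·160 = 72.500
  d_2 = (-0.40)·320 + (+0.80)·190 + (-0.05)·160 = 16.000
  d_3 = (+0.00)·320 + (-0.35)·190 + (+0.75)·160 = 53.500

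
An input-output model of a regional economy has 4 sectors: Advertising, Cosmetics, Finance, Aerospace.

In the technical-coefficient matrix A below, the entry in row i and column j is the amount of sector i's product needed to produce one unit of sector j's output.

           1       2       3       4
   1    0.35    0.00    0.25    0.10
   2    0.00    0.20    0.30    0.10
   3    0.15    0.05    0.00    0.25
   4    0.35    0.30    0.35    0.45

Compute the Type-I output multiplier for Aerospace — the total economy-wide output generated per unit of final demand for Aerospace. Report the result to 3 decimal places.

I − A =
  [   0.65     0.00    -0.25    -0.10]
  [   0.00     0.80    -0.30    -0.10]
  [  -0.15    -0.05     1.00    -0.25]
  [  -0.35    -0.30    -0.35     0.55]
Compute the cofactors C_ij = (−1)^(i+j)·(3×3 minor ij) of I−A; the adjugate is their transpose:
adj(I−A) = Cᵀ =
  [ 0.307500   0.057375   0.139500   0.129750]
  [ 0.091250   0.217875   0.128250   0.114500]
  [ 0.133250   0.069375   0.238500   0.145250]
  [ 0.330250   0.199500   0.310500   0.480250]
det(I−A) = Σ_j (I−A)_1j·C_1j = (0.65)(0.307500) + (0.00)(0.091250) + (-0.25)(0.133250) + (-0.10)(0.330250) = 0.1335375
(I − A)⁻¹ = adj(I−A) / det(I−A) ≈
  [   2.3027     0.4297     1.0447     0.9716]
  [   0.6833     1.6316     0.9604     0.8574]
  [   0.9978     0.5195     1.7860     1.0877]
  [   2.4731     1.4940     2.3252     3.5964]
The output multiplier for sector j is the column-j sum of the Leontief inverse (I − A)⁻¹ = adj(I−A) / det(I−A).
Column 4 of adj(I−A): (0.129750, 0.114500, 0.145250, 0.480250); det(I−A) = 0.1335375.
m_4 = (0.129750 + 0.114500 + 0.145250 + 0.480250) / 0.1335375 = 0.86975 / 0.1335375 ≈ 6.513.

m_4 = 6.513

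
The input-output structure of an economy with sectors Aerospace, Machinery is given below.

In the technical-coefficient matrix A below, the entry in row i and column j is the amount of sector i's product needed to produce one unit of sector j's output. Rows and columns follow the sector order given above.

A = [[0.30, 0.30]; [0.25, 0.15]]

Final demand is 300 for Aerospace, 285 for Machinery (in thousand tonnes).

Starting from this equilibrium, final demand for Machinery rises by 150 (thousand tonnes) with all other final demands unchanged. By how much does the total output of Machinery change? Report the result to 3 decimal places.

Δx_M = 201.923

I − A =
  [   0.70    -0.30]
  [  -0.25     0.85]
det(I−A) = (0.70)(0.85) − (-0.30)(-0.25) = 0.5200
adj(I−A) = [[0.85, 0.30], [0.25, 0.70]]
(I − A)⁻¹ = adj(I−A) / det(I−A) ≈
  [   1.6346     0.5769]
  [   0.4808     1.3462]
Δx = (I − A)⁻¹ Δd with Δd having +150 in the Machinery component and 0 elsewhere.
So Δx_M = L_MM · (+150), where L_MM = adj(I−A)_MM / det(I−A) = 0.70 / 0.5200.
Δx_M = 0.70 × (+150) / 0.5200 = 105.00 / 0.5200 ≈ 201.923.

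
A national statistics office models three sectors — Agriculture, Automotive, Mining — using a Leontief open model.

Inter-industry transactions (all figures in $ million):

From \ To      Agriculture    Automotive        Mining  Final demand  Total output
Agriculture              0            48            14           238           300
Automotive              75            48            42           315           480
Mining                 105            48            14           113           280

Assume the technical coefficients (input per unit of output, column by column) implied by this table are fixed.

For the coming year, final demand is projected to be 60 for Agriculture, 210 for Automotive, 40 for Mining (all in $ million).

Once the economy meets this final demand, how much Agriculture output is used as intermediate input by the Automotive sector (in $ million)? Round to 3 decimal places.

z_12 = 27.673

Technical coefficients a_ij = z_ij / X_j:
  a_11 = 0/300 = 0.00, a_21 = 75/300 = 0.25, a_31 = 105/300 = 0.35
  a_12 = 48/480 = 0.10, a_22 = 48/480 = 0.10, a_32 = 48/480 = 0.10
  a_13 = 14/280 = 0.05, a_23 = 42/280 = 0.15, a_33 = 14/280 = 0.05
I − A =
  [   1.00    -0.10    -0.05]
  [  -0.25     0.90    -0.15]
  [  -0.35    -0.10     0.95]
Cofactors of I−A, C_ij = (−1)^(i+j)·(minor ij) (rows/columns in the sector order above):
  C_11 = (0.90)(0.95) − (-0.15)(-0.10) = 0.8400
  C_12 = −[(-0.25)(0.95) − (-0.15)(-0.35)] = 0.2900
  C_13 = (-0.25)(-0.10) − (0.90)(-0.35) = 0.3400
  C_21 = −[(-0.10)(0.95) − (-0.05)(-0.10)] = 0.1000
  C_22 = (1.00)(0.95) − (-0.05)(-0.35) = 0.9325
  C_23 = −[(1.00)(-0.10) − (-0.10)(-0.35)] = 0.1350
  C_31 = (-0.10)(-0.15) − (-0.05)(0.90) = 0.0600
  C_32 = −[(1.00)(-0.15) − (-0.05)(-0.25)] = 0.1625
  C_33 = (1.00)(0.90) − (-0.10)(-0.25) = 0.8750
det(I−A) = Σ_j (I−A)_1j·C_1j = (1.00)(0.8400) + (-0.10)(0.2900) + (-0.05)(0.3400) = 0.7940
adj(I−A) = Cᵀ =
  [ 0.8400   0.1000   0.0600]
  [ 0.2900   0.9325   0.1625]
  [ 0.3400   0.1350   0.8750]
(I − A)⁻¹ = adj(I−A) / det(I−A) ≈
  [   1.0579     0.1259     0.0756]
  [   0.3652     1.1744     0.2047]
  [   0.4282     0.1700     1.1020]
First solve x = (I − A)⁻¹ d = adj(I−A)·d / det(I−A); in particular x_2 = (0.2900·60 + 0.9325·210 + 0.1625·40) / 0.7940 = 219.725 / 0.7940 ≈ 276.73174.
Intermediate flow from 1 to 2: z_12 = a_12 · x_2 = 0.10 × 219.725 / 0.7940 = 21.9725 / 0.7940 ≈ 27.673.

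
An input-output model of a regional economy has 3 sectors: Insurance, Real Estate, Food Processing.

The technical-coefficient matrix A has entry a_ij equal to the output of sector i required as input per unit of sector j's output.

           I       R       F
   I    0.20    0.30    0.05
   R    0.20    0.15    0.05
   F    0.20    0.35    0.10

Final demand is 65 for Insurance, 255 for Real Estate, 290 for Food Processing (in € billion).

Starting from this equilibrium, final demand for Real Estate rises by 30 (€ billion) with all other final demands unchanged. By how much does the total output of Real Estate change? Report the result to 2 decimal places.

Δx_R = 40.26

I − A =
  [   0.80    -0.30    -0.05]
  [  -0.20     0.85    -0.05]
  [  -0.20    -0.35     0.90]
Cofactors of I−A, C_ij = (−1)^(i+j)·(minor ij) (rows/columns in the sector order above):
  C_11 = (0.85)(0.90) − (-0.05)(-0.35) = 0.7475
  C_12 = −[(-0.20)(0.90) − (-0.05)(-0.20)] = 0.1900
  C_13 = (-0.20)(-0.35) − (0.85)(-0.20) = 0.2400
  C_21 = −[(-0.30)(0.90) − (-0.05)(-0.35)] = 0.2875
  C_22 = (0.80)(0.90) − (-0.05)(-0.20) = 0.7100
  C_23 = −[(0.80)(-0.35) − (-0.30)(-0.20)] = 0.3400
  C_31 = (-0.30)(-0.05) − (-0.05)(0.85) = 0.0575
  C_32 = −[(0.80)(-0.05) − (-0.05)(-0.20)] = 0.0500
  C_33 = (0.80)(0.85) − (-0.30)(-0.20) = 0.6200
det(I−A) = Σ_j (I−A)_1j·C_1j = (0.80)(0.7475) + (-0.30)(0.1900) + (-0.05)(0.2400) = 0.5290
adj(I−A) = Cᵀ =
  [ 0.7475   0.2875   0.0575]
  [ 0.1900   0.7100   0.0500]
  [ 0.2400   0.3400   0.6200]
(I − A)⁻¹ = adj(I−A) / det(I−A) ≈
  [   1.4130     0.5435     0.1087]
  [   0.3592     1.3422     0.0945]
  [   0.4537     0.6427     1.1720]
Δx = (I − A)⁻¹ Δd with Δd having +30 in the Real Estate component and 0 elsewhere.
So Δx_R = L_RR · (+30), where L_RR = adj(I−A)_RR / det(I−A) = 0.7100 / 0.5290.
Δx_R = 0.7100 × (+30) / 0.5290 = 21.30 / 0.5290 ≈ 40.26.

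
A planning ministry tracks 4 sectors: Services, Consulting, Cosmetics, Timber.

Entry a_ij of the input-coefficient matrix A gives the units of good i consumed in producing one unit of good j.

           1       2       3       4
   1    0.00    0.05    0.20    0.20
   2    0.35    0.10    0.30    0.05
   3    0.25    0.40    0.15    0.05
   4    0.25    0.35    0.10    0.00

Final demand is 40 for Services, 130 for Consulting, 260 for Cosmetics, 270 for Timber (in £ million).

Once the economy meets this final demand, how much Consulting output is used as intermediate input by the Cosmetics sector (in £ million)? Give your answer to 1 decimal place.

I − A =
  [   1.00    -0.05    -0.20    -0.20]
  [  -0.35     0.90    -0.30    -0.05]
  [  -0.25    -0.40     0.85    -0.05]
  [  -0.25    -0.35    -0.10     1.00]
Compute the cofactors C_ij = (−1)^(i+j)·(3×3 minor ij) of I−A; the adjugate is their transpose:
adj(I−A) = Cᵀ =
  [ 0.618375   0.193250   0.230750   0.144875]
  [ 0.386375   0.745000   0.369500   0.133000]
  [ 0.383000   0.428125   0.794875   0.137750]
  [ 0.328125   0.351875   0.266500   0.553375]
det(I−A) = Σ_j (I−A)_1j·C_1j = (1.00)(0.618375) + (-0.05)(0.386375) + (-0.20)(0.383000) + (-0.20)(0.328125) = 0.45683125
(I − A)⁻¹ = adj(I−A) / det(I−A) ≈
  [   1.3536     0.4230     0.5051     0.3171]
  [   0.8458     1.6308     0.8088     0.2911]
  [   0.8384     0.9372     1.7400     0.3015]
  [   0.7183     0.7703     0.5834     1.2113]
First solve x = (I − A)⁻¹ d = adj(I−A)·d / det(I−A); in particular x_3 = (0.383000·40 + 0.428125·130 + 0.794875·260 + 0.137750·270) / 0.45683125 = 314.83625 / 0.45683125 ≈ 689.174.
Intermediate flow from 2 to 3: z_23 = a_23 · x_3 = 0.30 × 314.83625 / 0.45683125 = 94.450875 / 0.45683125 ≈ 206.8.

z_23 = 206.8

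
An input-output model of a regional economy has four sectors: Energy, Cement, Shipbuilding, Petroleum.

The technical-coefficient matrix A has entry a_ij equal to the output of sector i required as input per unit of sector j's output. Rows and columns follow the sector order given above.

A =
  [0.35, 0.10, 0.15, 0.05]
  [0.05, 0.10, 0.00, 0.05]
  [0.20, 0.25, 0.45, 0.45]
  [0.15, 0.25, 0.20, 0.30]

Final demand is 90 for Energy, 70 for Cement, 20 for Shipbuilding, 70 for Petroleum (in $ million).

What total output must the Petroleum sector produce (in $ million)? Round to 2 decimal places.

I − A =
  [   0.65    -0.10    -0.15    -0.05]
  [  -0.05     0.90     0.00    -0.05]
  [  -0.20    -0.25     0.55    -0.45]
  [  -0.15    -0.25    -0.20     0.70]
Compute the cofactors C_ij = (−1)^(i+j)·(3×3 minor ij) of I−A; the adjugate is their transpose:
adj(I−A) = Cᵀ =
  [ 0.256125   0.082000   0.102625   0.090125]
  [ 0.020875   0.154500   0.013375   0.021125]
  [ 0.200500   0.208250   0.389750   0.279750]
  [ 0.119625   0.132250   0.138125   0.290125]
det(I−A) = Σ_j (I−A)_1j·C_1j = (0.65)(0.256125) + (-0.10)(0.020875) + (-0.15)(0.200500) + (-0.05)(0.119625) = 0.1283375
(I − A)⁻¹ = adj(I−A) / det(I−A) ≈
  [   1.9957     0.6389     0.7996     0.7022]
  [   0.1627     1.2039     0.1042     0.1646]
  [   1.5623     1.6227     3.0369     2.1798]
  [   0.9321     1.0305     1.0763     2.2606]
x = (I − A)⁻¹ d = adj(I−A)·d / det(I−A), with det(I−A) = 0.1283375:
  x_1 = (0.256125·90 + 0.082000·70 + 0.102625·20 + 0.090125·70) / 0.1283375 = 37.1525 / 0.1283375 ≈ 289.49
  x_2 = (0.020875·90 + 0.154500·70 + 0.013375·20 + 0.021125·70) / 0.1283375 = 14.44 / 0.1283375 ≈ 112.52
  x_3 = (0.200500·90 + 0.208250·70 + 0.389750·20 + 0.279750·70) / 0.1283375 = 60.00 / 0.1283375 ≈ 467.52
  x_4 = (0.119625·90 + 0.132250·70 + 0.138125·20 + 0.290125·70) / 0.1283375 = 43.095 / 0.1283375 ≈ 335.79

x_4 = 335.79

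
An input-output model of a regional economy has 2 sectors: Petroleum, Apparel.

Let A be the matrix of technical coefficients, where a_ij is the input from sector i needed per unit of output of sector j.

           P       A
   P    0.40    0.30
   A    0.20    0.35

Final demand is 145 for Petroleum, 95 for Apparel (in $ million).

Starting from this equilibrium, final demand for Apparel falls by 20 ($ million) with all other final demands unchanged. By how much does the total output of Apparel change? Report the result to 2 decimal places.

Δx_A = -36.36

I − A =
  [   0.60    -0.30]
  [  -0.20     0.65]
det(I−A) = (0.60)(0.65) − (-0.30)(-0.20) = 0.3300
adj(I−A) = [[0.65, 0.30], [0.20, 0.60]]
(I − A)⁻¹ = adj(I−A) / det(I−A) ≈
  [   1.9697     0.9091]
  [   0.6061     1.8182]
Δx = (I − A)⁻¹ Δd with Δd having -20 in the Apparel component and 0 elsewhere.
So Δx_A = L_AA · (-20), where L_AA = adj(I−A)_AA / det(I−A) = 0.60 / 0.3300.
Δx_A = 0.60 × (-20) / 0.3300 = -12.00 / 0.3300 ≈ -36.36.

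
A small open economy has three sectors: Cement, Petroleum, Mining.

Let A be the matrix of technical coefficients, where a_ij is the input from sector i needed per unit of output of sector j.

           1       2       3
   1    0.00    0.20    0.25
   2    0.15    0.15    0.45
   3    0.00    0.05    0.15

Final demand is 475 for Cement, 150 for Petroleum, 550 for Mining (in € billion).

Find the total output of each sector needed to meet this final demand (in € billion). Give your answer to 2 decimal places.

I − A =
  [   1.00    -0.20    -0.25]
  [  -0.15     0.85    -0.45]
  [   0.00    -0.05     0.85]
Cofactors of I−A, C_ij = (−1)^(i+j)·(minor ij) (rows/columns in the sector order above):
  C_11 = (0.85)(0.85) − (-0.45)(-0.05) = 0.7000
  C_12 = −[(-0.15)(0.85) − (-0.45)(0.00)] = 0.1275
  C_13 = (-0.15)(-0.05) − (0.85)(0.00) = 0.0075
  C_21 = −[(-0.20)(0.85) − (-0.25)(-0.05)] = 0.1825
  C_22 = (1.00)(0.85) − (-0.25)(0.00) = 0.8500
  C_23 = −[(1.00)(-0.05) − (-0.20)(0.00)] = 0.0500
  C_31 = (-0.20)(-0.45) − (-0.25)(0.85) = 0.3025
  C_32 = −[(1.00)(-0.45) − (-0.25)(-0.15)] = 0.4875
  C_33 = (1.00)(0.85) − (-0.20)(-0.15) = 0.8200
det(I−A) = Σ_j (I−A)_1j·C_1j = (1.00)(0.7000) + (-0.20)(0.1275) + (-0.25)(0.0075) = 0.672625
adj(I−A) = Cᵀ =
  [ 0.7000   0.1825   0.3025]
  [ 0.1275   0.8500   0.4875]
  [ 0.0075   0.0500   0.8200]
(I − A)⁻¹ = adj(I−A) / det(I−A) ≈
  [   1.0407     0.2713     0.4497]
  [   0.1896     1.2637     0.7248]
  [   0.0112     0.0743     1.2191]
x = (I − A)⁻¹ d = adj(I−A)·d / det(I−A), with det(I−A) = 0.672625:
  x_1 = (0.7000·475 + 0.1825·150 + 0.3025·550) / 0.672625 = 526.25 / 0.672625 ≈ 782.38
  x_2 = (0.1275·475 + 0.8500·150 + 0.4875·550) / 0.672625 = 456.1875 / 0.672625 ≈ 678.22
  x_3 = (0.0075·475 + 0.0500·150 + 0.8200·550) / 0.672625 = 462.0625 / 0.672625 ≈ 686.95

x_1 = 782.38, x_2 = 678.22, x_3 = 686.95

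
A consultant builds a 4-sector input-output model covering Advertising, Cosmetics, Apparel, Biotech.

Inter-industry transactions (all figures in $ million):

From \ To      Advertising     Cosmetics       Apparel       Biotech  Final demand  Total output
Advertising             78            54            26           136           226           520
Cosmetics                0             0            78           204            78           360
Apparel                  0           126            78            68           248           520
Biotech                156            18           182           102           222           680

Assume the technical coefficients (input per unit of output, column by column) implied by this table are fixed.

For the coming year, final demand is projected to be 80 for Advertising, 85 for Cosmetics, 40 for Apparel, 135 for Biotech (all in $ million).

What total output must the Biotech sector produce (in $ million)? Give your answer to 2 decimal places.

Technical coefficients a_ij = z_ij / X_j:
  a_11 = 78/520 = 0.15, a_21 = 0/520 = 0.00, a_31 = 0/520 = 0.00, a_41 = 156/520 = 0.30
  a_12 = 54/360 = 0.15, a_22 = 0/360 = 0.00, a_32 = 126/360 = 0.35, a_42 = 18/360 = 0.05
  a_13 = 26/520 = 0.05, a_23 = 78/520 = 0.15, a_33 = 78/520 = 0.15, a_43 = 182/520 = 0.35
  a_14 = 136/680 = 0.20, a_24 = 204/680 = 0.30, a_34 = 68/680 = 0.10, a_44 = 102/680 = 0.15
I − A =
  [   0.85    -0.15    -0.05    -0.20]
  [   0.00     1.00    -0.15    -0.30]
  [   0.00    -0.35     0.85    -0.10]
  [  -0.30    -0.05    -0.35     0.85]
Compute the cofactors C_ij = (−1)^(i+j)·(3×3 minor ij) of I−A; the adjugate is their transpose:
adj(I−A) = Cᵀ =
  [ 0.592625   0.151250   0.148125   0.210250]
  [ 0.081000   0.531875   0.193125   0.229500]
  [ 0.061500   0.240625   0.636250   0.174250]
  [ 0.239250   0.183750   0.325625   0.677875]
det(I−A) = Σ_j (I−A)_1j·C_1j = (0.85)(0.592625) + (-0.15)(0.081000) + (-0.05)(0.061500) + (-0.20)(0.239250) = 0.44065625
(I − A)⁻¹ = adj(I−A) / det(I−A) ≈
  [   1.3449     0.3432     0.3361     0.4771]
  [   0.1838     1.2070     0.4383     0.5208]
  [   0.1396     0.5461     1.4439     0.3954]
  [   0.5429     0.4170     0.7390     1.5383]
x = (I − A)⁻¹ d = adj(I−A)·d / det(I−A), with det(I−A) = 0.44065625:
  x_1 = (0.592625·80 + 0.151250·85 + 0.148125·40 + 0.210250·135) / 0.44065625 = 94.575 / 0.44065625 ≈ 214.62
  x_2 = (0.081000·80 + 0.531875·85 + 0.193125·40 + 0.229500·135) / 0.44065625 = 90.396875 / 0.44065625 ≈ 205.14
  x_3 = (0.061500·80 + 0.240625·85 + 0.636250·40 + 0.174250·135) / 0.44065625 = 74.346875 / 0.44065625 ≈ 168.72
  x_4 = (0.239250·80 + 0.183750·85 + 0.325625·40 + 0.677875·135) / 0.44065625 = 139.296875 / 0.44065625 ≈ 316.11

x_4 = 316.11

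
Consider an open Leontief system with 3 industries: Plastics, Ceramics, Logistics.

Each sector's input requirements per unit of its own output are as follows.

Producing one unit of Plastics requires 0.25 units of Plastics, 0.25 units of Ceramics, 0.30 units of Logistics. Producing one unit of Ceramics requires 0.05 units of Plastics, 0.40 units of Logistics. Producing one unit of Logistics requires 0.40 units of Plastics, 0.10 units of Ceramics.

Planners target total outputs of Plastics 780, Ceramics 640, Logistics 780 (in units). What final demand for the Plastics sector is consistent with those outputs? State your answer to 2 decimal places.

I − A =
  [   0.75    -0.05    -0.40]
  [  -0.25     1.00    -0.10]
  [  -0.30    -0.40     1.00]
d = (I − A) x:
  d_P = (+0.75)·780 + (-0.05)·640 + (-0.40)·780 = 241.00
  d_C = (-0.25)·780 + (+1.00)·640 + (-0.10)·780 = 367.00
  d_L = (-0.30)·780 + (-0.40)·640 + (+1.00)·780 = 290.00

d_P = 241.00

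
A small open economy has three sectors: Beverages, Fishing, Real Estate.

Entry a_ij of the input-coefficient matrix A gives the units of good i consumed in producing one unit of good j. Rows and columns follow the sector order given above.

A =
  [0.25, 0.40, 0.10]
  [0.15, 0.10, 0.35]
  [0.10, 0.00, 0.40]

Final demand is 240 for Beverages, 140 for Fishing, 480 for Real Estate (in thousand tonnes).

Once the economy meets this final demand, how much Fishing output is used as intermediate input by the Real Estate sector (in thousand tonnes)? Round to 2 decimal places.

z_FR = 326.13

I − A =
  [   0.75    -0.40    -0.10]
  [  -0.15     0.90    -0.35]
  [  -0.10     0.00     0.60]
Cofactors of I−A, C_ij = (−1)^(i+j)·(minor ij) (rows/columns in the sector order above):
  C_11 = (0.90)(0.60) − (-0.35)(0.00) = 0.5400
  C_12 = −[(-0.15)(0.60) − (-0.35)(-0.10)] = 0.1250
  C_13 = (-0.15)(0.00) − (0.90)(-0.10) = 0.0900
  C_21 = −[(-0.40)(0.60) − (-0.10)(0.00)] = 0.2400
  C_22 = (0.75)(0.60) − (-0.10)(-0.10) = 0.4400
  C_23 = −[(0.75)(0.00) − (-0.40)(-0.10)] = 0.0400
  C_31 = (-0.40)(-0.35) − (-0.10)(0.90) = 0.2300
  C_32 = −[(0.75)(-0.35) − (-0.10)(-0.15)] = 0.2775
  C_33 = (0.75)(0.90) − (-0.40)(-0.15) = 0.6150
det(I−A) = Σ_j (I−A)_1j·C_1j = (0.75)(0.5400) + (-0.40)(0.1250) + (-0.10)(0.0900) = 0.3460
adj(I−A) = Cᵀ =
  [ 0.5400   0.2400   0.2300]
  [ 0.1250   0.4400   0.2775]
  [ 0.0900   0.0400   0.6150]
(I − A)⁻¹ = adj(I−A) / det(I−A) ≈
  [   1.5607     0.6936     0.6647]
  [   0.3613     1.2717     0.8020]
  [   0.2601     0.1156     1.7775]
First solve x = (I − A)⁻¹ d = adj(I−A)·d / det(I−A); in particular x_R = (0.0900·240 + 0.0400·140 + 0.6150·480) / 0.3460 = 322.40 / 0.3460 ≈ 931.7919.
Intermediate flow from F to R: z_FR = a_FR · x_R = 0.35 × 322.40 / 0.3460 = 112.84 / 0.3460 ≈ 326.13.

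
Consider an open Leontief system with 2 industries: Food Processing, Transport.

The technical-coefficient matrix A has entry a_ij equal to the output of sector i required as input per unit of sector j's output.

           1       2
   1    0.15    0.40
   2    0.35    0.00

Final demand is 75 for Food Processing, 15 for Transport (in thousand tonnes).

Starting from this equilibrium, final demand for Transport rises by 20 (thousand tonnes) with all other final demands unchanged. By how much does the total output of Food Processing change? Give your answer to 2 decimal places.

I − A =
  [   0.85    -0.40]
  [  -0.35     1.00]
det(I−A) = (0.85)(1.00) − (-0.40)(-0.35) = 0.7100
adj(I−A) = [[1.00, 0.40], [0.35, 0.85]]
(I − A)⁻¹ = adj(I−A) / det(I−A) ≈
  [   1.4085     0.5634]
  [   0.4930     1.1972]
Δx = (I − A)⁻¹ Δd with Δd having +20 in the Transport component and 0 elsewhere.
So Δx_1 = L_12 · (+20), where L_12 = adj(I−A)_12 / det(I−A) = 0.40 / 0.7100.
Δx_1 = 0.40 × (+20) / 0.7100 = 8.00 / 0.7100 ≈ 11.27.

Δx_1 = 11.27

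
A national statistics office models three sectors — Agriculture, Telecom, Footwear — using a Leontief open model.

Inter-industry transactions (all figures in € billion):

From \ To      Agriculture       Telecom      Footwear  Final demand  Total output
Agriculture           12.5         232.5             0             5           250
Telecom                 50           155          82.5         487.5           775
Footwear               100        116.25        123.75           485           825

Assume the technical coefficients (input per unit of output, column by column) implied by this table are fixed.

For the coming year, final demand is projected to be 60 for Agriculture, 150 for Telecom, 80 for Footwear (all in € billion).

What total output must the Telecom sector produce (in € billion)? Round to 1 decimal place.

Technical coefficients a_ij = z_ij / X_j:
  a_11 = 12.5/250 = 0.05, a_21 = 50/250 = 0.20, a_31 = 100/250 = 0.40
  a_12 = 232.5/775 = 0.30, a_22 = 155/775 = 0.20, a_32 = 116.25/775 = 0.15
  a_13 = 0/825 = 0.00, a_23 = 82.5/825 = 0.10, a_33 = 123.75/825 = 0.15
I − A =
  [   0.95    -0.30     0.00]
  [  -0.20     0.80    -0.10]
  [  -0.40    -0.15     0.85]
Cofactors of I−A, C_ij = (−1)^(i+j)·(minor ij) (rows/columns in the sector order above):
  C_11 = (0.80)(0.85) − (-0.10)(-0.15) = 0.6650
  C_12 = −[(-0.20)(0.85) − (-0.10)(-0.40)] = 0.2100
  C_13 = (-0.20)(-0.15) − (0.80)(-0.40) = 0.3500
  C_21 = −[(-0.30)(0.85) − (0.00)(-0.15)] = 0.2550
  C_22 = (0.95)(0.85) − (0.00)(-0.40) = 0.8075
  C_23 = −[(0.95)(-0.15) − (-0.30)(-0.40)] = 0.2625
  C_31 = (-0.30)(-0.10) − (0.00)(0.80) = 0.0300
  C_32 = −[(0.95)(-0.10) − (0.00)(-0.20)] = 0.0950
  C_33 = (0.95)(0.80) − (-0.30)(-0.20) = 0.7000
det(I−A) = Σ_j (I−A)_1j·C_1j = (0.95)(0.6650) + (-0.30)(0.2100) + (0.00)(0.3500) = 0.56875
adj(I−A) = Cᵀ =
  [ 0.6650   0.2550   0.0300]
  [ 0.2100   0.8075   0.0950]
  [ 0.3500   0.2625   0.7000]
(I − A)⁻¹ = adj(I−A) / det(I−A) ≈
  [   1.1692     0.4484     0.0527]
  [   0.3692     1.4198     0.1670]
  [   0.6154     0.4615     1.2308]
x = (I − A)⁻¹ d = adj(I−A)·d / det(I−A), with det(I−A) = 0.56875:
  x_1 = (0.6650·60 + 0.2550·150 + 0.0300·80) / 0.56875 = 80.55 / 0.56875 ≈ 141.6
  x_2 = (0.2100·60 + 0.8075·150 + 0.0950·80) / 0.56875 = 141.325 / 0.56875 ≈ 248.5
  x_3 = (0.3500·60 + 0.2625·150 + 0.7000·80) / 0.56875 = 116.375 / 0.56875 ≈ 204.6

x_2 = 248.5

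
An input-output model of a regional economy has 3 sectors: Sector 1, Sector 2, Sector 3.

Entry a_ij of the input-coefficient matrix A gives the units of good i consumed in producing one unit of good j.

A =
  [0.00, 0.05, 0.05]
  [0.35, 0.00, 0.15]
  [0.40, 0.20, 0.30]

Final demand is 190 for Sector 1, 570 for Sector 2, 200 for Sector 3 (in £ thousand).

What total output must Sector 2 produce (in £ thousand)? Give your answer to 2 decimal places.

I − A =
  [   1.00    -0.05    -0.05]
  [  -0.35     1.00    -0.15]
  [  -0.40    -0.20     0.70]
Cofactors of I−A, C_ij = (−1)^(i+j)·(minor ij) (rows/columns in the sector order above):
  C_11 = (1.00)(0.70) − (-0.15)(-0.20) = 0.6700
  C_12 = −[(-0.35)(0.70) − (-0.15)(-0.40)] = 0.3050
  C_13 = (-0.35)(-0.20) − (1.00)(-0.40) = 0.4700
  C_21 = −[(-0.05)(0.70) − (-0.05)(-0.20)] = 0.0450
  C_22 = (1.00)(0.70) − (-0.05)(-0.40) = 0.6800
  C_23 = −[(1.00)(-0.20) − (-0.05)(-0.40)] = 0.2200
  C_31 = (-0.05)(-0.15) − (-0.05)(1.00) = 0.0575
  C_32 = −[(1.00)(-0.15) − (-0.05)(-0.35)] = 0.1675
  C_33 = (1.00)(1.00) − (-0.05)(-0.35) = 0.9825
det(I−A) = Σ_j (I−A)_1j·C_1j = (1.00)(0.6700) + (-0.05)(0.3050) + (-0.05)(0.4700) = 0.63125
adj(I−A) = Cᵀ =
  [ 0.6700   0.0450   0.0575]
  [ 0.3050   0.6800   0.1675]
  [ 0.4700   0.2200   0.9825]
(I − A)⁻¹ = adj(I−A) / det(I−A) ≈
  [   1.0614     0.0713     0.0911]
  [   0.4832     1.0772     0.2653]
  [   0.7446     0.3485     1.5564]
x = (I − A)⁻¹ d = adj(I−A)·d / det(I−A), with det(I−A) = 0.63125:
  x_1 = (0.6700·190 + 0.0450·570 + 0.0575·200) / 0.63125 = 164.45 / 0.63125 ≈ 260.51
  x_2 = (0.3050·190 + 0.6800·570 + 0.1675·200) / 0.63125 = 479.05 / 0.63125 ≈ 758.89
  x_3 = (0.4700·190 + 0.2200·570 + 0.9825·200) / 0.63125 = 411.20 / 0.63125 ≈ 651.41

x_2 = 758.89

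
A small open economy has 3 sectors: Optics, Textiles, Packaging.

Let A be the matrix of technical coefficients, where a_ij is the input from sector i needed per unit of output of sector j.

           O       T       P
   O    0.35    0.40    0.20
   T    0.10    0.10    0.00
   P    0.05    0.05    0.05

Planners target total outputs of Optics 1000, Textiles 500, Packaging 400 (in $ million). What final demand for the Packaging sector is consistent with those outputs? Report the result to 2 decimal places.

I − A =
  [   0.65    -0.40    -0.20]
  [  -0.10     0.90     0.00]
  [  -0.05    -0.05     0.95]
d = (I − A) x:
  d_O = (+0.65)·1000 + (-0.40)·500 + (-0.20)·400 = 370.00
  d_T = (-0.10)·1000 + (+0.90)·500 + (+0.00)·400 = 350.00
  d_P = (-0.05)·1000 + (-0.05)·500 + (+0.95)·400 = 305.00

d_P = 305.00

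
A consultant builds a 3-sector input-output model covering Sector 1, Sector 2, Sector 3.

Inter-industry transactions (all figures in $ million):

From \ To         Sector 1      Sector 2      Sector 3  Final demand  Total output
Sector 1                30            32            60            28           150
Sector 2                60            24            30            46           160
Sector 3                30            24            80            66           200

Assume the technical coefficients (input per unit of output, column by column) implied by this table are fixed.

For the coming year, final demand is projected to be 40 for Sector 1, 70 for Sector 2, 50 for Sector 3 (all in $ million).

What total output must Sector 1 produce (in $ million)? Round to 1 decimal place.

x_1 = 169.7

Technical coefficients a_ij = z_ij / X_j:
  a_11 = 30/150 = 0.20, a_21 = 60/150 = 0.40, a_31 = 30/150 = 0.20
  a_12 = 32/160 = 0.20, a_22 = 24/160 = 0.15, a_32 = 24/160 = 0.15
  a_13 = 60/200 = 0.30, a_23 = 30/200 = 0.15, a_33 = 80/200 = 0.40
I − A =
  [   0.80    -0.20    -0.30]
  [  -0.40     0.85    -0.15]
  [  -0.20    -0.15     0.60]
Cofactors of I−A, C_ij = (−1)^(i+j)·(minor ij) (rows/columns in the sector order above):
  C_11 = (0.85)(0.60) − (-0.15)(-0.15) = 0.4875
  C_12 = −[(-0.40)(0.60) − (-0.15)(-0.20)] = 0.2700
  C_13 = (-0.40)(-0.15) − (0.85)(-0.20) = 0.2300
  C_21 = −[(-0.20)(0.60) − (-0.30)(-0.15)] = 0.1650
  C_22 = (0.80)(0.60) − (-0.30)(-0.20) = 0.4200
  C_23 = −[(0.80)(-0.15) − (-0.20)(-0.20)] = 0.1600
  C_31 = (-0.20)(-0.15) − (-0.30)(0.85) = 0.2850
  C_32 = −[(0.80)(-0.15) − (-0.30)(-0.40)] = 0.2400
  C_33 = (0.80)(0.85) − (-0.20)(-0.40) = 0.6000
det(I−A) = Σ_j (I−A)_1j·C_1j = (0.80)(0.4875) + (-0.20)(0.2700) + (-0.30)(0.2300) = 0.2670
adj(I−A) = Cᵀ =
  [ 0.4875   0.1650   0.2850]
  [ 0.2700   0.4200   0.2400]
  [ 0.2300   0.1600   0.6000]
(I − A)⁻¹ = adj(I−A) / det(I−A) ≈
  [   1.8258     0.6180     1.0674]
  [   1.0112     1.5730     0.8989]
  [   0.8614     0.5993     2.2472]
x = (I − A)⁻¹ d = adj(I−A)·d / det(I−A), with det(I−A) = 0.2670:
  x_1 = (0.4875·40 + 0.1650·70 + 0.2850·50) / 0.2670 = 45.30 / 0.2670 ≈ 169.7
  x_2 = (0.2700·40 + 0.4200·70 + 0.2400·50) / 0.2670 = 52.20 / 0.2670 ≈ 195.5
  x_3 = (0.2300·40 + 0.1600·70 + 0.6000·50) / 0.2670 = 50.40 / 0.2670 ≈ 188.8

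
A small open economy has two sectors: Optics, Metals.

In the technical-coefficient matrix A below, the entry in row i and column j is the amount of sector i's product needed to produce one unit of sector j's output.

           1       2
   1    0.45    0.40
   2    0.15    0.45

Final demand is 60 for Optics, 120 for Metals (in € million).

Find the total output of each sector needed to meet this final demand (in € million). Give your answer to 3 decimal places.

x_1 = 334.021, x_2 = 309.278

I − A =
  [   0.55    -0.40]
  [  -0.15     0.55]
det(I−A) = (0.55)(0.55) − (-0.40)(-0.15) = 0.2425
adj(I−A) = [[0.55, 0.40], [0.15, 0.55]]
(I − A)⁻¹ = adj(I−A) / det(I−A) ≈
  [   2.2680     1.6495]
  [   0.6186     2.2680]
x = (I − A)⁻¹ d = adj(I−A)·d / det(I−A), with det(I−A) = 0.2425:
  x_1 = (0.55·60 + 0.40·120) / 0.2425 = 81.00 / 0.2425 ≈ 334.021
  x_2 = (0.15·60 + 0.55·120) / 0.2425 = 75.00 / 0.2425 ≈ 309.278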